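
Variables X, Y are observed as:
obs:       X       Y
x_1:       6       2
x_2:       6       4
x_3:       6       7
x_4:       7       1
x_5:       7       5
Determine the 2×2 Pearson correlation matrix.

Step 1 — column means:
  mean(X) = (6 + 6 + 6 + 7 + 7) / 5 = 32/5 = 6.4
  mean(Y) = (2 + 4 + 7 + 1 + 5) / 5 = 19/5 = 3.8

Step 2 — sample variances and covariances s[i,j] = (1/(n-1)) · Σ_k (x_{k,i} - mean_i) · (x_{k,j} - mean_j), with n-1 = 4:
  s[X,X] = ((-0.4)·(-0.4) + (-0.4)·(-0.4) + (-0.4)·(-0.4) + (0.6)·(0.6) + (0.6)·(0.6)) / 4 = 1.2/4 = 0.3
  s[X,Y] = ((-0.4)·(-1.8) + (-0.4)·(0.2) + (-0.4)·(3.2) + (0.6)·(-2.8) + (0.6)·(1.2)) / 4 = -1.6/4 = -0.4
  s[Y,Y] = ((-1.8)·(-1.8) + (0.2)·(0.2) + (3.2)·(3.2) + (-2.8)·(-2.8) + (1.2)·(1.2)) / 4 = 22.8/4 = 5.7
  Sample standard deviations s_i = √(s[i,i]):
  s(X) = √(0.3) = 0.5477
  s(Y) = √(5.7) = 2.3875

Step 3 — r_{ij} = s_{ij} / (s_i · s_j):
  r[X,X] = 1 (diagonal).
  r[X,Y] = -0.4 / (0.5477 · 2.3875) = -0.4 / 1.3077 = -0.3059
  r[Y,Y] = 1 (diagonal).

R is symmetric with unit diagonal. Assembling:

R = [[1, -0.3059],
 [-0.3059, 1]]


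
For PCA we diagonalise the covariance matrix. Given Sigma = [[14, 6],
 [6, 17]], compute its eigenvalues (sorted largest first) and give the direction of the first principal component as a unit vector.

Step 1 — characteristic polynomial of 2×2 Sigma:
  det(Sigma - λI) = λ² - trace · λ + det = 0.
  trace = 14 + 17 = 31, det = 14·17 - (6)² = 202.
Step 2 — discriminant:
  Δ = trace² - 4·det = 961 - 808 = 153.
Step 3 — eigenvalues:
  λ = (trace ± √Δ)/2 = (31 ± 12.3693)/2,
  λ_1 = 21.6847,  λ_2 = 9.3153.

Step 4 — unit eigenvector for λ_1: solve (Sigma - λ_1 I)v = 0. First row:
  (14 - 21.6847)·v_x + (6)·v_y = 0, i.e. (-7.6847)·v_x + (6)·v_y = 0,
  so v ∝ (b, λ_1 - a) = (6, 7.6847) = u.
  ||u|| = √((6)² + (7.6847)²) = √(95.054) ≈ 9.7496,
  v_1 = u/||u|| ≈ (0.6154, 0.7882) (||v_1|| = 1).

λ_1 = 21.6847,  λ_2 = 9.3153;  v_1 ≈ (0.6154, 0.7882)


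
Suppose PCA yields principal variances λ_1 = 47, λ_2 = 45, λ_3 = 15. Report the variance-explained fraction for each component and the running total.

Step 1 — total variance = trace(Sigma) = Σ λ_i = 47 + 45 + 15 = 107.

Step 2 — fraction explained by component i = λ_i / Σ λ:
  PC1: 47/107 = 0.4393
  PC2: 45/107 = 0.4206
  PC3: 15/107 = 0.1402

Step 3 — cumulative fraction after k components = (λ_1 + ... + λ_k) / Σ λ:
  k = 1: 47/107 = 0.4393
  k = 2: (47 + 45)/107 = 92/107 = 0.8598
  k = 3: (47 + 45 + 15)/107 = 107/107 = 1

Summary (fraction, with percent):

explained: PC1 0.4393 (43.93%), PC2 0.4206 (42.06%), PC3 0.1402 (14.02%);  cumulative: 0.4393, 0.8598, 1


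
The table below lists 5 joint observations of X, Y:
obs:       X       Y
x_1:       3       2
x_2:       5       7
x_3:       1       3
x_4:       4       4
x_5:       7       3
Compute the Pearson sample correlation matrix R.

Step 1 — column means:
  mean(X) = (3 + 5 + 1 + 4 + 7) / 5 = 20/5 = 4
  mean(Y) = (2 + 7 + 3 + 4 + 3) / 5 = 19/5 = 3.8

Step 2 — sample variances and covariances s[i,j] = (1/(n-1)) · Σ_k (x_{k,i} - mean_i) · (x_{k,j} - mean_j), with n-1 = 4:
  s[X,X] = ((-1)·(-1) + (1)·(1) + (-3)·(-3) + (0)·(0) + (3)·(3)) / 4 = 20/4 = 5
  s[X,Y] = ((-1)·(-1.8) + (1)·(3.2) + (-3)·(-0.8) + (0)·(0.2) + (3)·(-0.8)) / 4 = 5/4 = 1.25
  s[Y,Y] = ((-1.8)·(-1.8) + (3.2)·(3.2) + (-0.8)·(-0.8) + (0.2)·(0.2) + (-0.8)·(-0.8)) / 4 = 14.8/4 = 3.7
  Sample standard deviations s_i = √(s[i,i]):
  s(X) = √(5) = 2.2361
  s(Y) = √(3.7) = 1.9235

Step 3 — r_{ij} = s_{ij} / (s_i · s_j):
  r[X,X] = 1 (diagonal).
  r[X,Y] = 1.25 / (2.2361 · 1.9235) = 1.25 / 4.3012 = 0.2906
  r[Y,Y] = 1 (diagonal).

R is symmetric with unit diagonal. Assembling:

R = [[1, 0.2906],
 [0.2906, 1]]


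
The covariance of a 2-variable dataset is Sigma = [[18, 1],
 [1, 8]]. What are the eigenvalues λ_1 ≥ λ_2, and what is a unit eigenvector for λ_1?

Step 1 — characteristic polynomial of 2×2 Sigma:
  det(Sigma - λI) = λ² - trace · λ + det = 0.
  trace = 18 + 8 = 26, det = 18·8 - (1)² = 143.
Step 2 — discriminant:
  Δ = trace² - 4·det = 676 - 572 = 104.
Step 3 — eigenvalues:
  λ = (trace ± √Δ)/2 = (26 ± 10.198)/2,
  λ_1 = 18.099,  λ_2 = 7.901.

Step 4 — unit eigenvector for λ_1: solve (Sigma - λ_1 I)v = 0. First row:
  (18 - 18.099)·v_x + (1)·v_y = 0, i.e. (-0.099)·v_x + (1)·v_y = 0,
  so v ∝ (b, λ_1 - a) = (1, 0.099) = u.
  ||u|| = √((1)² + (0.099)²) = √(1.0098) ≈ 1.0049,
  v_1 = u/||u|| ≈ (0.9951, 0.0985) (||v_1|| = 1).

λ_1 = 18.099,  λ_2 = 7.901;  v_1 ≈ (0.9951, 0.0985)


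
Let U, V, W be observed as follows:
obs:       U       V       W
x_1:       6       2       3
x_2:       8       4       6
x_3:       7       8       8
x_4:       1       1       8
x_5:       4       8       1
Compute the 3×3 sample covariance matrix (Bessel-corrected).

Step 1 — column means:
  mean(U) = (6 + 8 + 7 + 1 + 4) / 5 = 26/5 = 5.2
  mean(V) = (2 + 4 + 8 + 1 + 8) / 5 = 23/5 = 4.6
  mean(W) = (3 + 6 + 8 + 8 + 1) / 5 = 26/5 = 5.2

Step 2 — sample covariance S[i,j] = (1/(n-1)) · Σ_k (x_{k,i} - mean_i) · (x_{k,j} - mean_j), with n-1 = 4.
  S[U,U] = ((0.8)·(0.8) + (2.8)·(2.8) + (1.8)·(1.8) + (-4.2)·(-4.2) + (-1.2)·(-1.2)) / 4 = 30.8/4 = 7.7
  S[U,V] = ((0.8)·(-2.6) + (2.8)·(-0.6) + (1.8)·(3.4) + (-4.2)·(-3.6) + (-1.2)·(3.4)) / 4 = 13.4/4 = 3.35
  S[U,W] = ((0.8)·(-2.2) + (2.8)·(0.8) + (1.8)·(2.8) + (-4.2)·(2.8) + (-1.2)·(-4.2)) / 4 = -1.2/4 = -0.3
  S[V,V] = ((-2.6)·(-2.6) + (-0.6)·(-0.6) + (3.4)·(3.4) + (-3.6)·(-3.6) + (3.4)·(3.4)) / 4 = 43.2/4 = 10.8
  S[V,W] = ((-2.6)·(-2.2) + (-0.6)·(0.8) + (3.4)·(2.8) + (-3.6)·(2.8) + (3.4)·(-4.2)) / 4 = -9.6/4 = -2.4
  S[W,W] = ((-2.2)·(-2.2) + (0.8)·(0.8) + (2.8)·(2.8) + (2.8)·(2.8) + (-4.2)·(-4.2)) / 4 = 38.8/4 = 9.7

S is symmetric (S[j,i] = S[i,j]). Assembling:

S = [[7.7, 3.35, -0.3],
 [3.35, 10.8, -2.4],
 [-0.3, -2.4, 9.7]]


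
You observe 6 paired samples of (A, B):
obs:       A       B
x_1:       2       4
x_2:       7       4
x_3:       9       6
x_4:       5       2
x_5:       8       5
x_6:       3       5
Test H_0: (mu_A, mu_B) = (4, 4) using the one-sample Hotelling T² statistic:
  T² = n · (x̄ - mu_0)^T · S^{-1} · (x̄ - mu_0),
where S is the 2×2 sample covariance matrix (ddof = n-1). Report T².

Step 1 — sample mean vector:
  mean(A) = (2 + 7 + 9 + 5 + 8 + 3) / 6 = 34/6 = 5.6667
  mean(B) = (4 + 4 + 6 + 2 + 5 + 5) / 6 = 26/6 = 4.3333
  x̄ = (5.6667, 4.3333),  deviation x̄ - mu_0 = (5.6667, 4.3333) - (4, 4) = (1.6667, 0.3333).

Step 2 — sample covariance matrix, S[i,j] = (1/(n-1)) · Σ_k (x_{k,i} - mean_i) · (x_{k,j} - mean_j), divisor n-1 = 5:
  S[A,A] = ((-3.6667)·(-3.6667) + (1.3333)·(1.3333) + (3.3333)·(3.3333) + (-0.6667)·(-0.6667) + (2.3333)·(2.3333) + (-2.6667)·(-2.6667)) / 5 = 39.3333/5 = 7.8667
  S[A,B] = ((-3.6667)·(-0.3333) + (1.3333)·(-0.3333) + (3.3333)·(1.6667) + (-0.6667)·(-2.3333) + (2.3333)·(0.6667) + (-2.6667)·(0.6667)) / 5 = 7.6667/5 = 1.5333
  S[B,B] = ((-0.3333)·(-0.3333) + (-0.3333)·(-0.3333) + (1.6667)·(1.6667) + (-2.3333)·(-2.3333) + (0.6667)·(0.6667) + (0.6667)·(0.6667)) / 5 = 9.3333/5 = 1.8667
  S = [[7.8667, 1.5333],
 [1.5333, 1.8667]].

Step 3 — invert S. det(S) = 7.8667·1.8667 - (1.5333)² = 12.3333.
  S^{-1} = (1/det) · [[d, -b], [-b, a]] = [[0.1514, -0.1243],
 [-0.1243, 0.6378]].

Step 4 — quadratic form (x̄ - mu_0)^T · S^{-1} · (x̄ - mu_0):
  S^{-1} · (x̄ - mu_0) = (0.2108, 0.0054),
  (x̄ - mu_0)^T · [...] = (1.6667)·(0.2108) + (0.3333)·(0.0054) = 0.3532.

Step 5 — scale by n: T² = 6 · 0.3532 = 2.1189.

T² ≈ 2.1189


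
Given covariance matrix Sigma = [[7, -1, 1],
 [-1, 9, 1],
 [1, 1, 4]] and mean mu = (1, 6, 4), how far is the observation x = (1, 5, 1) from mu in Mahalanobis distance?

Step 1 — centre the observation: (x - mu) = (0, -1, -3).

Step 2 — invert Sigma (cofactor / det for 3×3, or solve directly):
  Sigma^{-1} = [[0.1522, 0.0217, -0.0435],
 [0.0217, 0.1174, -0.0348],
 [-0.0435, -0.0348, 0.2696]].

Step 3 — form the quadratic (x - mu)^T · Sigma^{-1} · (x - mu):
  Sigma^{-1} · (x - mu) = (0.1087, -0.013, -0.7739).
  (x - mu)^T · [Sigma^{-1} · (x - mu)] = (0)·(0.1087) + (-1)·(-0.013) + (-3)·(-0.7739) = 2.3348.

Step 4 — take square root: d = √(2.3348) ≈ 1.528.

d(x, mu) = √(2.3348) ≈ 1.528


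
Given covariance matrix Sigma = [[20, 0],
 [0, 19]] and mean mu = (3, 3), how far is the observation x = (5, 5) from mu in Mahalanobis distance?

Step 1 — centre the observation: (x - mu) = (2, 2).

Step 2 — invert Sigma. det(Sigma) = 20·19 - (0)² = 380.
  Sigma^{-1} = (1/det) · [[d, -b], [-b, a]] = [[0.05, 0],
 [0, 0.0526]].

Step 3 — form the quadratic (x - mu)^T · Sigma^{-1} · (x - mu):
  Sigma^{-1} · (x - mu) = (0.1, 0.1053).
  (x - mu)^T · [Sigma^{-1} · (x - mu)] = (2)·(0.1) + (2)·(0.1053) = 0.4105.

Step 4 — take square root: d = √(0.4105) ≈ 0.6407.

d(x, mu) = √(0.4105) ≈ 0.6407


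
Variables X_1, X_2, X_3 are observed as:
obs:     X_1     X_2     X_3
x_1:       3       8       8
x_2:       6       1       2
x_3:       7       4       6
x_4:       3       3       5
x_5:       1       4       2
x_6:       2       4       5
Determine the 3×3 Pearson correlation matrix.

Step 1 — column means:
  mean(X_1) = (3 + 6 + 7 + 3 + 1 + 2) / 6 = 22/6 = 3.6667
  mean(X_2) = (8 + 1 + 4 + 3 + 4 + 4) / 6 = 24/6 = 4
  mean(X_3) = (8 + 2 + 6 + 5 + 2 + 5) / 6 = 28/6 = 4.6667

Step 2 — sample variances and covariances s[i,j] = (1/(n-1)) · Σ_k (x_{k,i} - mean_i) · (x_{k,j} - mean_j), with n-1 = 5:
  s[X_1,X_1] = ((-0.6667)·(-0.6667) + (2.3333)·(2.3333) + (3.3333)·(3.3333) + (-0.6667)·(-0.6667) + (-2.6667)·(-2.6667) + (-1.6667)·(-1.6667)) / 5 = 27.3333/5 = 5.4667
  s[X_1,X_2] = ((-0.6667)·(4) + (2.3333)·(-3) + (3.3333)·(0) + (-0.6667)·(-1) + (-2.6667)·(0) + (-1.6667)·(0)) / 5 = -9/5 = -1.8
  s[X_1,X_3] = ((-0.6667)·(3.3333) + (2.3333)·(-2.6667) + (3.3333)·(1.3333) + (-0.6667)·(0.3333) + (-2.6667)·(-2.6667) + (-1.6667)·(0.3333)) / 5 = 2.3333/5 = 0.4667
  s[X_2,X_2] = ((4)·(4) + (-3)·(-3) + (0)·(0) + (-1)·(-1) + (0)·(0) + (0)·(0)) / 5 = 26/5 = 5.2
  s[X_2,X_3] = ((4)·(3.3333) + (-3)·(-2.6667) + (0)·(1.3333) + (-1)·(0.3333) + (0)·(-2.6667) + (0)·(0.3333)) / 5 = 21/5 = 4.2
  s[X_3,X_3] = ((3.3333)·(3.3333) + (-2.6667)·(-2.6667) + (1.3333)·(1.3333) + (0.3333)·(0.3333) + (-2.6667)·(-2.6667) + (0.3333)·(0.3333)) / 5 = 27.3333/5 = 5.4667
  Sample standard deviations s_i = √(s[i,i]):
  s(X_1) = √(5.4667) = 2.3381
  s(X_2) = √(5.2) = 2.2804
  s(X_3) = √(5.4667) = 2.3381

Step 3 — r_{ij} = s_{ij} / (s_i · s_j):
  r[X_1,X_1] = 1 (diagonal).
  r[X_1,X_2] = -1.8 / (2.3381 · 2.2804) = -1.8 / 5.3317 = -0.3376
  r[X_1,X_3] = 0.4667 / (2.3381 · 2.3381) = 0.4667 / 5.4667 = 0.0854
  r[X_2,X_2] = 1 (diagonal).
  r[X_2,X_3] = 4.2 / (2.2804 · 2.3381) = 4.2 / 5.3317 = 0.7877
  r[X_3,X_3] = 1 (diagonal).

R is symmetric with unit diagonal. Assembling:

R = [[1, -0.3376, 0.0854],
 [-0.3376, 1, 0.7877],
 [0.0854, 0.7877, 1]]


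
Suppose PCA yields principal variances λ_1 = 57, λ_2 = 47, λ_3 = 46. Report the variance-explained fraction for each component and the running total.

Step 1 — total variance = trace(Sigma) = Σ λ_i = 57 + 47 + 46 = 150.

Step 2 — fraction explained by component i = λ_i / Σ λ:
  PC1: 57/150 = 0.38
  PC2: 47/150 = 0.3133
  PC3: 46/150 = 0.3067

Step 3 — cumulative fraction after k components = (λ_1 + ... + λ_k) / Σ λ:
  k = 1: 57/150 = 0.38
  k = 2: (57 + 47)/150 = 104/150 = 0.6933
  k = 3: (57 + 47 + 46)/150 = 150/150 = 1

Summary (fraction, with percent):

explained: PC1 0.38 (38%), PC2 0.3133 (31.33%), PC3 0.3067 (30.67%);  cumulative: 0.38, 0.6933, 1


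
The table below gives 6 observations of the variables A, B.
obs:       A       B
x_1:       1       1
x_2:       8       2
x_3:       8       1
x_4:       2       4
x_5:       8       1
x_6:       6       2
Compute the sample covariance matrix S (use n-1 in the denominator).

Step 1 — column means:
  mean(A) = (1 + 8 + 8 + 2 + 8 + 6) / 6 = 33/6 = 5.5
  mean(B) = (1 + 2 + 1 + 4 + 1 + 2) / 6 = 11/6 = 1.8333

Step 2 — sample covariance S[i,j] = (1/(n-1)) · Σ_k (x_{k,i} - mean_i) · (x_{k,j} - mean_j), with n-1 = 5.
  S[A,A] = ((-4.5)·(-4.5) + (2.5)·(2.5) + (2.5)·(2.5) + (-3.5)·(-3.5) + (2.5)·(2.5) + (0.5)·(0.5)) / 5 = 51.5/5 = 10.3
  S[A,B] = ((-4.5)·(-0.8333) + (2.5)·(0.1667) + (2.5)·(-0.8333) + (-3.5)·(2.1667) + (2.5)·(-0.8333) + (0.5)·(0.1667)) / 5 = -7.5/5 = -1.5
  S[B,B] = ((-0.8333)·(-0.8333) + (0.1667)·(0.1667) + (-0.8333)·(-0.8333) + (2.1667)·(2.1667) + (-0.8333)·(-0.8333) + (0.1667)·(0.1667)) / 5 = 6.8333/5 = 1.3667

S is symmetric (S[j,i] = S[i,j]). Assembling:

S = [[10.3, -1.5],
 [-1.5, 1.3667]]


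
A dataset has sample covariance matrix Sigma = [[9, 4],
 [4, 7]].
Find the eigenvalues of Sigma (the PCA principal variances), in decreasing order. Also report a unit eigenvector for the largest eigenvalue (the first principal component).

Step 1 — characteristic polynomial of 2×2 Sigma:
  det(Sigma - λI) = λ² - trace · λ + det = 0.
  trace = 9 + 7 = 16, det = 9·7 - (4)² = 47.
Step 2 — discriminant:
  Δ = trace² - 4·det = 256 - 188 = 68.
Step 3 — eigenvalues:
  λ = (trace ± √Δ)/2 = (16 ± 8.2462)/2,
  λ_1 = 12.1231,  λ_2 = 3.8769.

Step 4 — unit eigenvector for λ_1: solve (Sigma - λ_1 I)v = 0. First row:
  (9 - 12.1231)·v_x + (4)·v_y = 0, i.e. (-3.1231)·v_x + (4)·v_y = 0,
  so v ∝ (b, λ_1 - a) = (4, 3.1231) = u.
  ||u|| = √((4)² + (3.1231)²) = √(25.7538) ≈ 5.0748,
  v_1 = u/||u|| ≈ (0.7882, 0.6154) (||v_1|| = 1).

λ_1 = 12.1231,  λ_2 = 3.8769;  v_1 ≈ (0.7882, 0.6154)


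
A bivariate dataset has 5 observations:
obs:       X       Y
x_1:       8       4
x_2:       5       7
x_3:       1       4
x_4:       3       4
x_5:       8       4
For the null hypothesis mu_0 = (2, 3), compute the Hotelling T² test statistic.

Step 1 — sample mean vector:
  mean(X) = (8 + 5 + 1 + 3 + 8) / 5 = 25/5 = 5
  mean(Y) = (4 + 7 + 4 + 4 + 4) / 5 = 23/5 = 4.6
  x̄ = (5, 4.6),  deviation x̄ - mu_0 = (5, 4.6) - (2, 3) = (3, 1.6).

Step 2 — sample covariance matrix, S[i,j] = (1/(n-1)) · Σ_k (x_{k,i} - mean_i) · (x_{k,j} - mean_j), divisor n-1 = 4:
  S[X,X] = ((3)·(3) + (0)·(0) + (-4)·(-4) + (-2)·(-2) + (3)·(3)) / 4 = 38/4 = 9.5
  S[X,Y] = ((3)·(-0.6) + (0)·(2.4) + (-4)·(-0.6) + (-2)·(-0.6) + (3)·(-0.6)) / 4 = 0/4 = 0
  S[Y,Y] = ((-0.6)·(-0.6) + (2.4)·(2.4) + (-0.6)·(-0.6) + (-0.6)·(-0.6) + (-0.6)·(-0.6)) / 4 = 7.2/4 = 1.8
  S = [[9.5, 0],
 [0, 1.8]].

Step 3 — invert S. det(S) = 9.5·1.8 - (0)² = 17.1.
  S^{-1} = (1/det) · [[d, -b], [-b, a]] = [[0.1053, 0],
 [0, 0.5556]].

Step 4 — quadratic form (x̄ - mu_0)^T · S^{-1} · (x̄ - mu_0):
  S^{-1} · (x̄ - mu_0) = (0.3158, 0.8889),
  (x̄ - mu_0)^T · [...] = (3)·(0.3158) + (1.6)·(0.8889) = 2.3696.

Step 5 — scale by n: T² = 5 · 2.3696 = 11.848.

T² ≈ 11.848


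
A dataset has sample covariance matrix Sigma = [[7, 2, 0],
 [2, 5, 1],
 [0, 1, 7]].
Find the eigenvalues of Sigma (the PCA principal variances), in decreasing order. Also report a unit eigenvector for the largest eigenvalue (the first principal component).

Step 1 — characteristic polynomial p(λ) = det(λI - Sigma) = λ³ - tr·λ² + c_1·λ - det, where tr = trace, c_1 = sum of the principal 2×2 minors, det = det(Sigma):
  tr = 7 + 5 + 7 = 19,
  c_1 = (7·5 - (2)²) + (7·7 - (0)²) + (5·7 - (1)²) = 31 + 49 + 34 = 114,
  det = 7·(5·7 - (1)²) - (2)·((2)·7 - (1)·(0)) + (0)·((2)·(1) - 5·(0)) = 7·(34) - (2)·(14) + (0)·(2) = 210.
  So p(λ) = λ³ - 19λ² + 114λ - 210.
Step 2 — look for an integer root (rational root theorem: any rational root is an integer divisor of 210). Testing λ = 7:
  p(7) = 343 - 931 + 798 - 210 = 0  ✓
  Dividing out (λ - 7): p(λ) = (λ - 7)(λ² - 12λ + 30).
Step 3 — remaining eigenvalues from the quadratic λ² - 12λ + 30 = 0:
  Δ = 12² - 4·30 = 144 - 120 = 24,  λ = (12 ± √24)/2 = (12 ± 4.899)/2 ≈ 8.4495 or 3.5505.
  Sorted: λ_1 = 8.4495,  λ_2 = 7,  λ_3 = 3.5505  (check: sum = 19 = tr ✓).

Step 4 — unit eigenvector for λ_1 ≈ 8.4495: v spans the null space of (Sigma - λ_1 I), whose rows are
  r_1 = (-1.4495, 2, 0),  r_2 = (2, -3.4495, 1),  r_3 = (0, 1, -1.4495).
  v is orthogonal to every row, so take v ∝ r_1 × r_2 = ((2)·(1) - (0)·(-3.4495), (0)·(2) - (-1.4495)·(1), (-1.4495)·(-3.4495) - (2)·(2)) ≈ (2, 1.4495, 1).
  Let u = (2, 1.4495, 1).
  ||u|| = √((2)² + (1.4495)² + (1)²) = √(7.101) ≈ 2.6648,  v_1 = u/||u|| ≈ (0.7505, 0.5439, 0.3753) (||v_1|| = 1).

λ_1 = 8.4495,  λ_2 = 7,  λ_3 = 3.5505;  v_1 ≈ (0.7505, 0.5439, 0.3753)


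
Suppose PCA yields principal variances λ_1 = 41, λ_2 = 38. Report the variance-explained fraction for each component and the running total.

Step 1 — total variance = trace(Sigma) = Σ λ_i = 41 + 38 = 79.

Step 2 — fraction explained by component i = λ_i / Σ λ:
  PC1: 41/79 = 0.519
  PC2: 38/79 = 0.481

Step 3 — cumulative fraction after k components = (λ_1 + ... + λ_k) / Σ λ:
  k = 1: 41/79 = 0.519
  k = 2: (41 + 38)/79 = 79/79 = 1

Summary (fraction, with percent):

explained: PC1 0.519 (51.9%), PC2 0.481 (48.1%);  cumulative: 0.519, 1


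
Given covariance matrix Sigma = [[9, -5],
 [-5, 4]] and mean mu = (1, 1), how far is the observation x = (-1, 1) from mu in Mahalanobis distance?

Step 1 — centre the observation: (x - mu) = (-2, 0).

Step 2 — invert Sigma. det(Sigma) = 9·4 - (-5)² = 11.
  Sigma^{-1} = (1/det) · [[d, -b], [-b, a]] = [[0.3636, 0.4545],
 [0.4545, 0.8182]].

Step 3 — form the quadratic (x - mu)^T · Sigma^{-1} · (x - mu):
  Sigma^{-1} · (x - mu) = (-0.7273, -0.9091).
  (x - mu)^T · [Sigma^{-1} · (x - mu)] = (-2)·(-0.7273) + (0)·(-0.9091) = 1.4545.

Step 4 — take square root: d = √(1.4545) ≈ 1.206.

d(x, mu) = √(1.4545) ≈ 1.206


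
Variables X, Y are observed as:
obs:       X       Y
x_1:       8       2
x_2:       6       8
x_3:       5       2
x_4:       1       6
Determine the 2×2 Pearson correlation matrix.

Step 1 — column means:
  mean(X) = (8 + 6 + 5 + 1) / 4 = 20/4 = 5
  mean(Y) = (2 + 8 + 2 + 6) / 4 = 18/4 = 4.5

Step 2 — sample variances and covariances s[i,j] = (1/(n-1)) · Σ_k (x_{k,i} - mean_i) · (x_{k,j} - mean_j), with n-1 = 3:
  s[X,X] = ((3)·(3) + (1)·(1) + (0)·(0) + (-4)·(-4)) / 3 = 26/3 = 8.6667
  s[X,Y] = ((3)·(-2.5) + (1)·(3.5) + (0)·(-2.5) + (-4)·(1.5)) / 3 = -10/3 = -3.3333
  s[Y,Y] = ((-2.5)·(-2.5) + (3.5)·(3.5) + (-2.5)·(-2.5) + (1.5)·(1.5)) / 3 = 27/3 = 9
  Sample standard deviations s_i = √(s[i,i]):
  s(X) = √(8.6667) = 2.9439
  s(Y) = √(9) = 3

Step 3 — r_{ij} = s_{ij} / (s_i · s_j):
  r[X,X] = 1 (diagonal).
  r[X,Y] = -3.3333 / (2.9439 · 3) = -3.3333 / 8.8318 = -0.3774
  r[Y,Y] = 1 (diagonal).

R is symmetric with unit diagonal. Assembling:

R = [[1, -0.3774],
 [-0.3774, 1]]


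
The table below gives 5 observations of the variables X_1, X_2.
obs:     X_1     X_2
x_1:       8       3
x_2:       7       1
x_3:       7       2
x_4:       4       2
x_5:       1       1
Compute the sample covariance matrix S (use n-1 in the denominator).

Step 1 — column means:
  mean(X_1) = (8 + 7 + 7 + 4 + 1) / 5 = 27/5 = 5.4
  mean(X_2) = (3 + 1 + 2 + 2 + 1) / 5 = 9/5 = 1.8

Step 2 — sample covariance S[i,j] = (1/(n-1)) · Σ_k (x_{k,i} - mean_i) · (x_{k,j} - mean_j), with n-1 = 4.
  S[X_1,X_1] = ((2.6)·(2.6) + (1.6)·(1.6) + (1.6)·(1.6) + (-1.4)·(-1.4) + (-4.4)·(-4.4)) / 4 = 33.2/4 = 8.3
  S[X_1,X_2] = ((2.6)·(1.2) + (1.6)·(-0.8) + (1.6)·(0.2) + (-1.4)·(0.2) + (-4.4)·(-0.8)) / 4 = 5.4/4 = 1.35
  S[X_2,X_2] = ((1.2)·(1.2) + (-0.8)·(-0.8) + (0.2)·(0.2) + (0.2)·(0.2) + (-0.8)·(-0.8)) / 4 = 2.8/4 = 0.7

S is symmetric (S[j,i] = S[i,j]). Assembling:

S = [[8.3, 1.35],
 [1.35, 0.7]]


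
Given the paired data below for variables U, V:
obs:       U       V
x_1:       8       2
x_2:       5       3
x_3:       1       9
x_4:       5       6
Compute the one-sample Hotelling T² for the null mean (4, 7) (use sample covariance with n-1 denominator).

Step 1 — sample mean vector:
  mean(U) = (8 + 5 + 1 + 5) / 4 = 19/4 = 4.75
  mean(V) = (2 + 3 + 9 + 6) / 4 = 20/4 = 5
  x̄ = (4.75, 5),  deviation x̄ - mu_0 = (4.75, 5) - (4, 7) = (0.75, -2).

Step 2 — sample covariance matrix, S[i,j] = (1/(n-1)) · Σ_k (x_{k,i} - mean_i) · (x_{k,j} - mean_j), divisor n-1 = 3:
  S[U,U] = ((3.25)·(3.25) + (0.25)·(0.25) + (-3.75)·(-3.75) + (0.25)·(0.25)) / 3 = 24.75/3 = 8.25
  S[U,V] = ((3.25)·(-3) + (0.25)·(-2) + (-3.75)·(4) + (0.25)·(1)) / 3 = -25/3 = -8.3333
  S[V,V] = ((-3)·(-3) + (-2)·(-2) + (4)·(4) + (1)·(1)) / 3 = 30/3 = 10
  S = [[8.25, -8.3333],
 [-8.3333, 10]].

Step 3 — invert S. det(S) = 8.25·10 - (-8.3333)² = 13.0556.
  S^{-1} = (1/det) · [[d, -b], [-b, a]] = [[0.766, 0.6383],
 [0.6383, 0.6319]].

Step 4 — quadratic form (x̄ - mu_0)^T · S^{-1} · (x̄ - mu_0):
  S^{-1} · (x̄ - mu_0) = (-0.7021, -0.7851),
  (x̄ - mu_0)^T · [...] = (0.75)·(-0.7021) + (-2)·(-0.7851) = 1.0436.

Step 5 — scale by n: T² = 4 · 1.0436 = 4.1745.

T² ≈ 4.1745


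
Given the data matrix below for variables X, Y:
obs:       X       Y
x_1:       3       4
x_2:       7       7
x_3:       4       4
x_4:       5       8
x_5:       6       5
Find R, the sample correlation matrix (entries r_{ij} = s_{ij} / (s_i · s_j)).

Step 1 — column means:
  mean(X) = (3 + 7 + 4 + 5 + 6) / 5 = 25/5 = 5
  mean(Y) = (4 + 7 + 4 + 8 + 5) / 5 = 28/5 = 5.6

Step 2 — sample variances and covariances s[i,j] = (1/(n-1)) · Σ_k (x_{k,i} - mean_i) · (x_{k,j} - mean_j), with n-1 = 4:
  s[X,X] = ((-2)·(-2) + (2)·(2) + (-1)·(-1) + (0)·(0) + (1)·(1)) / 4 = 10/4 = 2.5
  s[X,Y] = ((-2)·(-1.6) + (2)·(1.4) + (-1)·(-1.6) + (0)·(2.4) + (1)·(-0.6)) / 4 = 7/4 = 1.75
  s[Y,Y] = ((-1.6)·(-1.6) + (1.4)·(1.4) + (-1.6)·(-1.6) + (2.4)·(2.4) + (-0.6)·(-0.6)) / 4 = 13.2/4 = 3.3
  Sample standard deviations s_i = √(s[i,i]):
  s(X) = √(2.5) = 1.5811
  s(Y) = √(3.3) = 1.8166

Step 3 — r_{ij} = s_{ij} / (s_i · s_j):
  r[X,X] = 1 (diagonal).
  r[X,Y] = 1.75 / (1.5811 · 1.8166) = 1.75 / 2.8723 = 0.6093
  r[Y,Y] = 1 (diagonal).

R is symmetric with unit diagonal. Assembling:

R = [[1, 0.6093],
 [0.6093, 1]]


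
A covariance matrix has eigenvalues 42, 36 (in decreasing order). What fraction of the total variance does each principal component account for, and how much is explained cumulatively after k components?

Step 1 — total variance = trace(Sigma) = Σ λ_i = 42 + 36 = 78.

Step 2 — fraction explained by component i = λ_i / Σ λ:
  PC1: 42/78 = 0.5385
  PC2: 36/78 = 0.4615

Step 3 — cumulative fraction after k components = (λ_1 + ... + λ_k) / Σ λ:
  k = 1: 42/78 = 0.5385
  k = 2: (42 + 36)/78 = 78/78 = 1

Summary (fraction, with percent):

explained: PC1 0.5385 (53.85%), PC2 0.4615 (46.15%);  cumulative: 0.5385, 1


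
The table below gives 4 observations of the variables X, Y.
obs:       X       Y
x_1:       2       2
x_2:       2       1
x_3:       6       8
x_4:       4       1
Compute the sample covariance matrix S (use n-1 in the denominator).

Step 1 — column means:
  mean(X) = (2 + 2 + 6 + 4) / 4 = 14/4 = 3.5
  mean(Y) = (2 + 1 + 8 + 1) / 4 = 12/4 = 3

Step 2 — sample covariance S[i,j] = (1/(n-1)) · Σ_k (x_{k,i} - mean_i) · (x_{k,j} - mean_j), with n-1 = 3.
  S[X,X] = ((-1.5)·(-1.5) + (-1.5)·(-1.5) + (2.5)·(2.5) + (0.5)·(0.5)) / 3 = 11/3 = 3.6667
  S[X,Y] = ((-1.5)·(-1) + (-1.5)·(-2) + (2.5)·(5) + (0.5)·(-2)) / 3 = 16/3 = 5.3333
  S[Y,Y] = ((-1)·(-1) + (-2)·(-2) + (5)·(5) + (-2)·(-2)) / 3 = 34/3 = 11.3333

S is symmetric (S[j,i] = S[i,j]). Assembling:

S = [[3.6667, 5.3333],
 [5.3333, 11.3333]]


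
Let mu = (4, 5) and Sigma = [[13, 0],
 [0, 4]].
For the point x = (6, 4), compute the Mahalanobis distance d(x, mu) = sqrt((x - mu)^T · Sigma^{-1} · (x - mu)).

Step 1 — centre the observation: (x - mu) = (2, -1).

Step 2 — invert Sigma. det(Sigma) = 13·4 - (0)² = 52.
  Sigma^{-1} = (1/det) · [[d, -b], [-b, a]] = [[0.0769, 0],
 [0, 0.25]].

Step 3 — form the quadratic (x - mu)^T · Sigma^{-1} · (x - mu):
  Sigma^{-1} · (x - mu) = (0.1538, -0.25).
  (x - mu)^T · [Sigma^{-1} · (x - mu)] = (2)·(0.1538) + (-1)·(-0.25) = 0.5577.

Step 4 — take square root: d = √(0.5577) ≈ 0.7468.

d(x, mu) = √(0.5577) ≈ 0.7468


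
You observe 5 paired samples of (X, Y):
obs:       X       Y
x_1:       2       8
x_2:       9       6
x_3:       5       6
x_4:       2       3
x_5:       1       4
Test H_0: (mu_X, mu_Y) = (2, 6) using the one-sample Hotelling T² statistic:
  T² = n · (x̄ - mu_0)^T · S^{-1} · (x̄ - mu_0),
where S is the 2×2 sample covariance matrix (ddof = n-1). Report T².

Step 1 — sample mean vector:
  mean(X) = (2 + 9 + 5 + 2 + 1) / 5 = 19/5 = 3.8
  mean(Y) = (8 + 6 + 6 + 3 + 4) / 5 = 27/5 = 5.4
  x̄ = (3.8, 5.4),  deviation x̄ - mu_0 = (3.8, 5.4) - (2, 6) = (1.8, -0.6).

Step 2 — sample covariance matrix, S[i,j] = (1/(n-1)) · Σ_k (x_{k,i} - mean_i) · (x_{k,j} - mean_j), divisor n-1 = 4:
  S[X,X] = ((-1.8)·(-1.8) + (5.2)·(5.2) + (1.2)·(1.2) + (-1.8)·(-1.8) + (-2.8)·(-2.8)) / 4 = 42.8/4 = 10.7
  S[X,Y] = ((-1.8)·(2.6) + (5.2)·(0.6) + (1.2)·(0.6) + (-1.8)·(-2.4) + (-2.8)·(-1.4)) / 4 = 7.4/4 = 1.85
  S[Y,Y] = ((2.6)·(2.6) + (0.6)·(0.6) + (0.6)·(0.6) + (-2.4)·(-2.4) + (-1.4)·(-1.4)) / 4 = 15.2/4 = 3.8
  S = [[10.7, 1.85],
 [1.85, 3.8]].

Step 3 — invert S. det(S) = 10.7·3.8 - (1.85)² = 37.2375.
  S^{-1} = (1/det) · [[d, -b], [-b, a]] = [[0.102, -0.0497],
 [-0.0497, 0.2873]].

Step 4 — quadratic form (x̄ - mu_0)^T · S^{-1} · (x̄ - mu_0):
  S^{-1} · (x̄ - mu_0) = (0.2135, -0.2618),
  (x̄ - mu_0)^T · [...] = (1.8)·(0.2135) + (-0.6)·(-0.2618) = 0.5414.

Step 5 — scale by n: T² = 5 · 0.5414 = 2.7069.

T² ≈ 2.7069


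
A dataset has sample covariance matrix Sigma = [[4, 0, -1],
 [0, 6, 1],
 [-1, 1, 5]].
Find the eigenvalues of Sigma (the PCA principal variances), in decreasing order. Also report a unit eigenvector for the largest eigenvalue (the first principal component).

Step 1 — characteristic polynomial p(λ) = det(λI - Sigma) = λ³ - tr·λ² + c_1·λ - det, where tr = trace, c_1 = sum of the principal 2×2 minors, det = det(Sigma):
  tr = 4 + 6 + 5 = 15,
  c_1 = (4·6 - (0)²) + (4·5 - (-1)²) + (6·5 - (1)²) = 24 + 19 + 29 = 72,
  det = 4·(6·5 - (1)²) - (0)·((0)·5 - (1)·(-1)) + (-1)·((0)·(1) - 6·(-1)) = 4·(29) - (0)·(1) + (-1)·(6) = 110.
  So p(λ) = λ³ - 15λ² + 72λ - 110.
Step 2 — look for an integer root (rational root theorem: any rational root is an integer divisor of 110). Testing λ = 5:
  p(5) = 125 - 375 + 360 - 110 = 0  ✓
  Dividing out (λ - 5): p(λ) = (λ - 5)(λ² - 10λ + 22).
Step 3 — remaining eigenvalues from the quadratic λ² - 10λ + 22 = 0:
  Δ = 10² - 4·22 = 100 - 88 = 12,  λ = (10 ± √12)/2 = (10 ± 3.4641)/2 ≈ 6.7321 or 3.2679.
  Sorted: λ_1 = 6.7321,  λ_2 = 5,  λ_3 = 3.2679  (check: sum = 15 = tr ✓).

Step 4 — unit eigenvector for λ_1 ≈ 6.7321: v spans the null space of (Sigma - λ_1 I), whose rows are
  r_1 = (-2.7321, 0, -1),  r_2 = (0, -0.7321, 1),  r_3 = (-1, 1, -1.7321).
  v is orthogonal to every row, so take v ∝ r_1 × r_2 = ((0)·(1) - (-1)·(-0.7321), (-1)·(0) - (-2.7321)·(1), (-2.7321)·(-0.7321) - (0)·(0)) ≈ (-0.7321, 2.7321, 2).
  Rescale (multiply by -1 so the first nonzero entry is positive): u = (0.7321, -2.7321, -2).
  ||u|| = √((0.7321)² + (-2.7321)² + (-2)²) = √(12) ≈ 3.4641,  v_1 = u/||u|| ≈ (0.2113, -0.7887, -0.5774) (||v_1|| = 1).

λ_1 = 6.7321,  λ_2 = 5,  λ_3 = 3.2679;  v_1 ≈ (0.2113, -0.7887, -0.5774)


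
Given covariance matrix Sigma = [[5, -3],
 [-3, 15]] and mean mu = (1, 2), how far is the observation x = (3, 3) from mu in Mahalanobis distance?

Step 1 — centre the observation: (x - mu) = (2, 1).

Step 2 — invert Sigma. det(Sigma) = 5·15 - (-3)² = 66.
  Sigma^{-1} = (1/det) · [[d, -b], [-b, a]] = [[0.2273, 0.0455],
 [0.0455, 0.0758]].

Step 3 — form the quadratic (x - mu)^T · Sigma^{-1} · (x - mu):
  Sigma^{-1} · (x - mu) = (0.5, 0.1667).
  (x - mu)^T · [Sigma^{-1} · (x - mu)] = (2)·(0.5) + (1)·(0.1667) = 1.1667.

Step 4 — take square root: d = √(1.1667) ≈ 1.0801.

d(x, mu) = √(1.1667) ≈ 1.0801


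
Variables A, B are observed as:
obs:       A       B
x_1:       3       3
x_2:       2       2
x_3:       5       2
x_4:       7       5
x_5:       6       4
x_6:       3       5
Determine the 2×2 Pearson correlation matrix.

Step 1 — column means:
  mean(A) = (3 + 2 + 5 + 7 + 6 + 3) / 6 = 26/6 = 4.3333
  mean(B) = (3 + 2 + 2 + 5 + 4 + 5) / 6 = 21/6 = 3.5

Step 2 — sample variances and covariances s[i,j] = (1/(n-1)) · Σ_k (x_{k,i} - mean_i) · (x_{k,j} - mean_j), with n-1 = 5:
  s[A,A] = ((-1.3333)·(-1.3333) + (-2.3333)·(-2.3333) + (0.6667)·(0.6667) + (2.6667)·(2.6667) + (1.6667)·(1.6667) + (-1.3333)·(-1.3333)) / 5 = 19.3333/5 = 3.8667
  s[A,B] = ((-1.3333)·(-0.5) + (-2.3333)·(-1.5) + (0.6667)·(-1.5) + (2.6667)·(1.5) + (1.6667)·(0.5) + (-1.3333)·(1.5)) / 5 = 6/5 = 1.2
  s[B,B] = ((-0.5)·(-0.5) + (-1.5)·(-1.5) + (-1.5)·(-1.5) + (1.5)·(1.5) + (0.5)·(0.5) + (1.5)·(1.5)) / 5 = 9.5/5 = 1.9
  Sample standard deviations s_i = √(s[i,i]):
  s(A) = √(3.8667) = 1.9664
  s(B) = √(1.9) = 1.3784

Step 3 — r_{ij} = s_{ij} / (s_i · s_j):
  r[A,A] = 1 (diagonal).
  r[A,B] = 1.2 / (1.9664 · 1.3784) = 1.2 / 2.7105 = 0.4427
  r[B,B] = 1 (diagonal).

R is symmetric with unit diagonal. Assembling:

R = [[1, 0.4427],
 [0.4427, 1]]


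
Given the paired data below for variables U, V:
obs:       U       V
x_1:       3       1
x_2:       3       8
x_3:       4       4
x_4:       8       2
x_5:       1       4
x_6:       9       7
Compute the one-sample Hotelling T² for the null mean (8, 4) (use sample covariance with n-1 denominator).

Step 1 — sample mean vector:
  mean(U) = (3 + 3 + 4 + 8 + 1 + 9) / 6 = 28/6 = 4.6667
  mean(V) = (1 + 8 + 4 + 2 + 4 + 7) / 6 = 26/6 = 4.3333
  x̄ = (4.6667, 4.3333),  deviation x̄ - mu_0 = (4.6667, 4.3333) - (8, 4) = (-3.3333, 0.3333).

Step 2 — sample covariance matrix, S[i,j] = (1/(n-1)) · Σ_k (x_{k,i} - mean_i) · (x_{k,j} - mean_j), divisor n-1 = 5:
  S[U,U] = ((-1.6667)·(-1.6667) + (-1.6667)·(-1.6667) + (-0.6667)·(-0.6667) + (3.3333)·(3.3333) + (-3.6667)·(-3.6667) + (4.3333)·(4.3333)) / 5 = 49.3333/5 = 9.8667
  S[U,V] = ((-1.6667)·(-3.3333) + (-1.6667)·(3.6667) + (-0.6667)·(-0.3333) + (3.3333)·(-2.3333) + (-3.6667)·(-0.3333) + (4.3333)·(2.6667)) / 5 = 4.6667/5 = 0.9333
  S[V,V] = ((-3.3333)·(-3.3333) + (3.6667)·(3.6667) + (-0.3333)·(-0.3333) + (-2.3333)·(-2.3333) + (-0.3333)·(-0.3333) + (2.6667)·(2.6667)) / 5 = 37.3333/5 = 7.4667
  S = [[9.8667, 0.9333],
 [0.9333, 7.4667]].

Step 3 — invert S. det(S) = 9.8667·7.4667 - (0.9333)² = 72.8.
  S^{-1} = (1/det) · [[d, -b], [-b, a]] = [[0.1026, -0.0128],
 [-0.0128, 0.1355]].

Step 4 — quadratic form (x̄ - mu_0)^T · S^{-1} · (x̄ - mu_0):
  S^{-1} · (x̄ - mu_0) = (-0.3462, 0.0879),
  (x̄ - mu_0)^T · [...] = (-3.3333)·(-0.3462) + (0.3333)·(0.0879) = 1.1832.

Step 5 — scale by n: T² = 6 · 1.1832 = 7.0989.

T² ≈ 7.0989


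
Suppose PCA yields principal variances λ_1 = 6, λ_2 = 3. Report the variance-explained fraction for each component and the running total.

Step 1 — total variance = trace(Sigma) = Σ λ_i = 6 + 3 = 9.

Step 2 — fraction explained by component i = λ_i / Σ λ:
  PC1: 6/9 = 0.6667
  PC2: 3/9 = 0.3333

Step 3 — cumulative fraction after k components = (λ_1 + ... + λ_k) / Σ λ:
  k = 1: 6/9 = 0.6667
  k = 2: (6 + 3)/9 = 9/9 = 1

Summary (fraction, with percent):

explained: PC1 0.6667 (66.67%), PC2 0.3333 (33.33%);  cumulative: 0.6667, 1


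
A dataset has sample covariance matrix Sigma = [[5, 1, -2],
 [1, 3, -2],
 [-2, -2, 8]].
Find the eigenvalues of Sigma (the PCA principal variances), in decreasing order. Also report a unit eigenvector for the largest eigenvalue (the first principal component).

Step 1 — characteristic polynomial p(λ) = det(λI - Sigma) = λ³ - tr·λ² + c_1·λ - det, where tr = trace, c_1 = sum of the principal 2×2 minors, det = det(Sigma):
  tr = 5 + 3 + 8 = 16,
  c_1 = (5·3 - (1)²) + (5·8 - (-2)²) + (3·8 - (-2)²) = 14 + 36 + 20 = 70,
  det = 5·(3·8 - (-2)²) - (1)·((1)·8 - (-2)·(-2)) + (-2)·((1)·(-2) - 3·(-2)) = 5·(20) - (1)·(4) + (-2)·(4) = 88.
  So p(λ) = λ³ - 16λ² + 70λ - 88.
Step 2 — look for an integer root (rational root theorem: any rational root is an integer divisor of 88). Testing λ = 4:
  p(4) = 64 - 256 + 280 - 88 = 0  ✓
  Dividing out (λ - 4): p(λ) = (λ - 4)(λ² - 12λ + 22).
Step 3 — remaining eigenvalues from the quadratic λ² - 12λ + 22 = 0:
  Δ = 12² - 4·22 = 144 - 88 = 56,  λ = (12 ± √56)/2 = (12 ± 7.4833)/2 ≈ 9.7417 or 2.2583.
  Sorted: λ_1 = 9.7417,  λ_2 = 4,  λ_3 = 2.2583  (check: sum = 16 = tr ✓).

Step 4 — unit eigenvector for λ_1 ≈ 9.7417: v spans the null space of (Sigma - λ_1 I), whose rows are
  r_1 = (-4.7417, 1, -2),  r_2 = (1, -6.7417, -2),  r_3 = (-2, -2, -1.7417).
  v is orthogonal to every row, so take v ∝ r_1 × r_2 = ((1)·(-2) - (-2)·(-6.7417), (-2)·(1) - (-4.7417)·(-2), (-4.7417)·(-6.7417) - (1)·(1)) ≈ (-15.4833, -11.4833, 30.9666).
  Rescale (multiply by -1 so the first nonzero entry is positive): u = (15.4833, 11.4833, -30.9666).
  ||u|| = √((15.4833)² + (11.4833)² + (-30.9666)²) = √(1330.5317) ≈ 36.4765,  v_1 = u/||u|| ≈ (0.4245, 0.3148, -0.8489) (||v_1|| = 1).

λ_1 = 9.7417,  λ_2 = 4,  λ_3 = 2.2583;  v_1 ≈ (0.4245, 0.3148, -0.8489)


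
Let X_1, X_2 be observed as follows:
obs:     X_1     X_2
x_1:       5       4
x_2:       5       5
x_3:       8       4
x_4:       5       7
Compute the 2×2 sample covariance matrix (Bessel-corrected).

Step 1 — column means:
  mean(X_1) = (5 + 5 + 8 + 5) / 4 = 23/4 = 5.75
  mean(X_2) = (4 + 5 + 4 + 7) / 4 = 20/4 = 5

Step 2 — sample covariance S[i,j] = (1/(n-1)) · Σ_k (x_{k,i} - mean_i) · (x_{k,j} - mean_j), with n-1 = 3.
  S[X_1,X_1] = ((-0.75)·(-0.75) + (-0.75)·(-0.75) + (2.25)·(2.25) + (-0.75)·(-0.75)) / 3 = 6.75/3 = 2.25
  S[X_1,X_2] = ((-0.75)·(-1) + (-0.75)·(0) + (2.25)·(-1) + (-0.75)·(2)) / 3 = -3/3 = -1
  S[X_2,X_2] = ((-1)·(-1) + (0)·(0) + (-1)·(-1) + (2)·(2)) / 3 = 6/3 = 2

S is symmetric (S[j,i] = S[i,j]). Assembling:

S = [[2.25, -1],
 [-1, 2]]


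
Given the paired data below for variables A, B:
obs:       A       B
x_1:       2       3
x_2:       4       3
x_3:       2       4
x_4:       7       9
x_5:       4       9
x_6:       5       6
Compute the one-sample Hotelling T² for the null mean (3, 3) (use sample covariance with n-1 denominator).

Step 1 — sample mean vector:
  mean(A) = (2 + 4 + 2 + 7 + 4 + 5) / 6 = 24/6 = 4
  mean(B) = (3 + 3 + 4 + 9 + 9 + 6) / 6 = 34/6 = 5.6667
  x̄ = (4, 5.6667),  deviation x̄ - mu_0 = (4, 5.6667) - (3, 3) = (1, 2.6667).

Step 2 — sample covariance matrix, S[i,j] = (1/(n-1)) · Σ_k (x_{k,i} - mean_i) · (x_{k,j} - mean_j), divisor n-1 = 5:
  S[A,A] = ((-2)·(-2) + (0)·(0) + (-2)·(-2) + (3)·(3) + (0)·(0) + (1)·(1)) / 5 = 18/5 = 3.6
  S[A,B] = ((-2)·(-2.6667) + (0)·(-2.6667) + (-2)·(-1.6667) + (3)·(3.3333) + (0)·(3.3333) + (1)·(0.3333)) / 5 = 19/5 = 3.8
  S[B,B] = ((-2.6667)·(-2.6667) + (-2.6667)·(-2.6667) + (-1.6667)·(-1.6667) + (3.3333)·(3.3333) + (3.3333)·(3.3333) + (0.3333)·(0.3333)) / 5 = 39.3333/5 = 7.8667
  S = [[3.6, 3.8],
 [3.8, 7.8667]].

Step 3 — invert S. det(S) = 3.6·7.8667 - (3.8)² = 13.88.
  S^{-1} = (1/det) · [[d, -b], [-b, a]] = [[0.5668, -0.2738],
 [-0.2738, 0.2594]].

Step 4 — quadratic form (x̄ - mu_0)^T · S^{-1} · (x̄ - mu_0):
  S^{-1} · (x̄ - mu_0) = (-0.1633, 0.4179),
  (x̄ - mu_0)^T · [...] = (1)·(-0.1633) + (2.6667)·(0.4179) = 0.951.

Step 5 — scale by n: T² = 6 · 0.951 = 5.7061.

T² ≈ 5.7061


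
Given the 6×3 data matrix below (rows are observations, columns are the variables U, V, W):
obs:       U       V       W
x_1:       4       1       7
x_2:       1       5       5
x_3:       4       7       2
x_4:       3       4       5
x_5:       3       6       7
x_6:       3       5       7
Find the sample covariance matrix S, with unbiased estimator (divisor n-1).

Step 1 — column means:
  mean(U) = (4 + 1 + 4 + 3 + 3 + 3) / 6 = 18/6 = 3
  mean(V) = (1 + 5 + 7 + 4 + 6 + 5) / 6 = 28/6 = 4.6667
  mean(W) = (7 + 5 + 2 + 5 + 7 + 7) / 6 = 33/6 = 5.5

Step 2 — sample covariance S[i,j] = (1/(n-1)) · Σ_k (x_{k,i} - mean_i) · (x_{k,j} - mean_j), with n-1 = 5.
  S[U,U] = ((1)·(1) + (-2)·(-2) + (1)·(1) + (0)·(0) + (0)·(0) + (0)·(0)) / 5 = 6/5 = 1.2
  S[U,V] = ((1)·(-3.6667) + (-2)·(0.3333) + (1)·(2.3333) + (0)·(-0.6667) + (0)·(1.3333) + (0)·(0.3333)) / 5 = -2/5 = -0.4
  S[U,W] = ((1)·(1.5) + (-2)·(-0.5) + (1)·(-3.5) + (0)·(-0.5) + (0)·(1.5) + (0)·(1.5)) / 5 = -1/5 = -0.2
  S[V,V] = ((-3.6667)·(-3.6667) + (0.3333)·(0.3333) + (2.3333)·(2.3333) + (-0.6667)·(-0.6667) + (1.3333)·(1.3333) + (0.3333)·(0.3333)) / 5 = 21.3333/5 = 4.2667
  S[V,W] = ((-3.6667)·(1.5) + (0.3333)·(-0.5) + (2.3333)·(-3.5) + (-0.6667)·(-0.5) + (1.3333)·(1.5) + (0.3333)·(1.5)) / 5 = -11/5 = -2.2
  S[W,W] = ((1.5)·(1.5) + (-0.5)·(-0.5) + (-3.5)·(-3.5) + (-0.5)·(-0.5) + (1.5)·(1.5) + (1.5)·(1.5)) / 5 = 19.5/5 = 3.9

S is symmetric (S[j,i] = S[i,j]). Assembling:

S = [[1.2, -0.4, -0.2],
 [-0.4, 4.2667, -2.2],
 [-0.2, -2.2, 3.9]]


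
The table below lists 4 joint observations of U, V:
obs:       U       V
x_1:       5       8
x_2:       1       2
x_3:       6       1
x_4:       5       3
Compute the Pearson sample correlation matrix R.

Step 1 — column means:
  mean(U) = (5 + 1 + 6 + 5) / 4 = 17/4 = 4.25
  mean(V) = (8 + 2 + 1 + 3) / 4 = 14/4 = 3.5

Step 2 — sample variances and covariances s[i,j] = (1/(n-1)) · Σ_k (x_{k,i} - mean_i) · (x_{k,j} - mean_j), with n-1 = 3:
  s[U,U] = ((0.75)·(0.75) + (-3.25)·(-3.25) + (1.75)·(1.75) + (0.75)·(0.75)) / 3 = 14.75/3 = 4.9167
  s[U,V] = ((0.75)·(4.5) + (-3.25)·(-1.5) + (1.75)·(-2.5) + (0.75)·(-0.5)) / 3 = 3.5/3 = 1.1667
  s[V,V] = ((4.5)·(4.5) + (-1.5)·(-1.5) + (-2.5)·(-2.5) + (-0.5)·(-0.5)) / 3 = 29/3 = 9.6667
  Sample standard deviations s_i = √(s[i,i]):
  s(U) = √(4.9167) = 2.2174
  s(V) = √(9.6667) = 3.1091

Step 3 — r_{ij} = s_{ij} / (s_i · s_j):
  r[U,U] = 1 (diagonal).
  r[U,V] = 1.1667 / (2.2174 · 3.1091) = 1.1667 / 6.894 = 0.1692
  r[V,V] = 1 (diagonal).

R is symmetric with unit diagonal. Assembling:

R = [[1, 0.1692],
 [0.1692, 1]]


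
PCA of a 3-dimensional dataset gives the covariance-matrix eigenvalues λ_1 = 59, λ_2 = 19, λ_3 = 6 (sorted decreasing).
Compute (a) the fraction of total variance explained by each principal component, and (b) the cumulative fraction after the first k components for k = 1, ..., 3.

Step 1 — total variance = trace(Sigma) = Σ λ_i = 59 + 19 + 6 = 84.

Step 2 — fraction explained by component i = λ_i / Σ λ:
  PC1: 59/84 = 0.7024
  PC2: 19/84 = 0.2262
  PC3: 6/84 = 0.0714

Step 3 — cumulative fraction after k components = (λ_1 + ... + λ_k) / Σ λ:
  k = 1: 59/84 = 0.7024
  k = 2: (59 + 19)/84 = 78/84 = 0.9286
  k = 3: (59 + 19 + 6)/84 = 84/84 = 1

Summary (fraction, with percent):

explained: PC1 0.7024 (70.24%), PC2 0.2262 (22.62%), PC3 0.0714 (7.14%);  cumulative: 0.7024, 0.9286, 1


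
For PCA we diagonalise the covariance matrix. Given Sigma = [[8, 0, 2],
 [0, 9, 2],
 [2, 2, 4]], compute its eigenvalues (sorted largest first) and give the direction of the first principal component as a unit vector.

Step 1 — characteristic polynomial p(λ) = det(λI - Sigma) = λ³ - tr·λ² + c_1·λ - det, where tr = trace, c_1 = sum of the principal 2×2 minors, det = det(Sigma):
  tr = 8 + 9 + 4 = 21,
  c_1 = (8·9 - (0)²) + (8·4 - (2)²) + (9·4 - (2)²) = 72 + 28 + 32 = 132,
  det = 8·(9·4 - (2)²) - (0)·((0)·4 - (2)·(2)) + (2)·((0)·(2) - 9·(2)) = 8·(32) - (0)·(-4) + (2)·(-18) = 220.
  So p(λ) = λ³ - 21λ² + 132λ - 220.
Step 2 — look for an integer root (rational root theorem: any rational root is an integer divisor of 220). Testing λ = 10:
  p(10) = 1000 - 2100 + 1320 - 220 = 0  ✓
  Dividing out (λ - 10): p(λ) = (λ - 10)(λ² - 11λ + 22).
Step 3 — remaining eigenvalues from the quadratic λ² - 11λ + 22 = 0:
  Δ = 11² - 4·22 = 121 - 88 = 33,  λ = (11 ± √33)/2 = (11 ± 5.7446)/2 ≈ 8.3723 or 2.6277.
  Sorted: λ_1 = 10,  λ_2 = 8.3723,  λ_3 = 2.6277  (check: sum = 21 = tr ✓).

Step 4 — unit eigenvector for λ_1 = 10: v spans the null space of (Sigma - λ_1 I), whose rows are
  r_1 = (-2, 0, 2),  r_2 = (0, -1, 2),  r_3 = (2, 2, -6).
  v is orthogonal to every row, so take v ∝ r_1 × r_2 = ((0)·(2) - (2)·(-1), (2)·(0) - (-2)·(2), (-2)·(-1) - (0)·(0)) = (2, 4, 2).
  Rescale (divide by 2): u = (1, 2, 1).
  ||u|| = √((1)² + (2)² + (1)²) = √(6) ≈ 2.4495,  v_1 = u/||u|| ≈ (0.4082, 0.8165, 0.4082) (||v_1|| = 1).

λ_1 = 10,  λ_2 = 8.3723,  λ_3 = 2.6277;  v_1 ≈ (0.4082, 0.8165, 0.4082)
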